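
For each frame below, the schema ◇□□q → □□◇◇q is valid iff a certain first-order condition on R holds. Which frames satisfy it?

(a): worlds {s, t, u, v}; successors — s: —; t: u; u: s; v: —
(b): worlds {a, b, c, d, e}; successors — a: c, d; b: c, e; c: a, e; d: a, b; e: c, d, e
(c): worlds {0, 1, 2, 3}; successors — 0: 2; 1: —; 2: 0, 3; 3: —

(b)

Frame correspondent (Sahlqvist): ∀x ∀y ∀z ((xRy ∧ xR²z) → ∃w (yR²w ∧ zR²w)) — i.e. a generalized confluence (Geach) condition.
(a): fails — tRu, tR²s but no w with uR²w and sR²w.
(b): ✓.
(c): fails — 0R2, 0R²0 but no w with 2R²w and 0R²w.
Valid on: (b).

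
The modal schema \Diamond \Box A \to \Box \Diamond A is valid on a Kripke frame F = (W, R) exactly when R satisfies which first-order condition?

Suppose ◇□A→□◇A is valid. Take Rxy, Rxz and set V(A)={w : Ryw}. Then □A at y so ◇□A at x, so □◇A at x, so ◇A at z, giving w with Rzw and Ryw.
Conversely, any frame satisfying \forall x \forall y \forall z (Rxy \wedge Rxz \to \exists w (Ryw \wedge Rzw)) validates the schema.
So the correspondent is convergence.

Convergence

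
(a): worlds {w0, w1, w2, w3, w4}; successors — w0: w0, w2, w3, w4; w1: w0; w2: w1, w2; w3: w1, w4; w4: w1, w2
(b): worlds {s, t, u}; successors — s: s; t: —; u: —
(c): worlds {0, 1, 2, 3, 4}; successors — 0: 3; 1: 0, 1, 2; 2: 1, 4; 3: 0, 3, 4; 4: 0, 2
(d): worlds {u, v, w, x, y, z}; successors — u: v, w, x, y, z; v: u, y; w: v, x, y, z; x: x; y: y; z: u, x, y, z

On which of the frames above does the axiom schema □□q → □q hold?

(b)

The schema corresponds to density: ∀x ∀y (Rxy → ∃z (Rxz ∧ Rzy)).
(a): fails — Rw3w4 but no z with Rw3z and Rzw4.
(b): satisfies the condition.
(c): fails — R40 but no z with R4z and Rz0.
(d): fails — Ruw but no t with Rut and Rtw.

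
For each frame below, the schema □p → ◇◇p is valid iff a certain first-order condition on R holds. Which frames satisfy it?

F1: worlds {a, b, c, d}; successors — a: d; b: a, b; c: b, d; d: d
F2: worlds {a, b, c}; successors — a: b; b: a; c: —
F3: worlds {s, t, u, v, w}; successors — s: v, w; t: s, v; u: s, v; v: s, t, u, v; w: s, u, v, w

The schema corresponds to a generalized confluence (Geach) condition: ∀x ∃w (xRw ∧ xR²w).
F1: condition met.
F2: fails — at a but no w with aRw and aR²w.
F3: condition met.

F1, F3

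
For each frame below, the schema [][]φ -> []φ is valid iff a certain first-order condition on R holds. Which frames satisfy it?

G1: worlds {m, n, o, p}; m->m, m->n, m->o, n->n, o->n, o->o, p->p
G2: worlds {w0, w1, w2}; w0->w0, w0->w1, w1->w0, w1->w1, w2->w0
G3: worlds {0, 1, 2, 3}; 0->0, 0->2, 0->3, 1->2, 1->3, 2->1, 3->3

Frame correspondent (Sahlqvist): forall x forall y (Rxy -> exists z (Rxz & Rzy)) — i.e. density.
G1: holds.
G2: holds.
G3: fails — R12 but no z with R1z and Rz2.

G1, G2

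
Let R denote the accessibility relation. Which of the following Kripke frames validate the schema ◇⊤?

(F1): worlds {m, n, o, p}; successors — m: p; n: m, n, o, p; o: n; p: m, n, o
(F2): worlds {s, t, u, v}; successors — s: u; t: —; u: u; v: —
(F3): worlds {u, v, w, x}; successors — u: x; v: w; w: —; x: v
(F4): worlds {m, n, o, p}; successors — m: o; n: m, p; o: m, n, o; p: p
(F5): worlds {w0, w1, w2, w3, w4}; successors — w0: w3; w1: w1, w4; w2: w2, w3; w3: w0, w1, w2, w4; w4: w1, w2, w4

The schema corresponds to seriality: ∀x ∃y Rxy.
(F1): ✓.
(F2): fails — world t has no successor.
(F3): fails — world w has no successor.
(F4): ✓.
(F5): ✓.

(F1), (F4), (F5)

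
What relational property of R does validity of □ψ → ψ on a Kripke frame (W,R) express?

reflexivity: ∀x Rxx

Suppose □ψ→ψ is valid. At any x set V(ψ)={w : Rxw}. Then □ψ holds at x, so ψ holds at x, i.e. Rxx.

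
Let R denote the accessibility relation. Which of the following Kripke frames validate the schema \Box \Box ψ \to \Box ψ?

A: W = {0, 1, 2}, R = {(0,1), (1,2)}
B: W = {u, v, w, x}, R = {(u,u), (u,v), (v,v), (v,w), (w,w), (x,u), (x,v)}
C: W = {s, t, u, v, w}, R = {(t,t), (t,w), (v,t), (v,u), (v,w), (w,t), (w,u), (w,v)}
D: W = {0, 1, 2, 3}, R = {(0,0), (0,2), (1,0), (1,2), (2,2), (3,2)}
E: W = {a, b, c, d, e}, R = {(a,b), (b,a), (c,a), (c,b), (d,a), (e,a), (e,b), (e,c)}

B, D

Frame correspondent (Sahlqvist): \forall x \forall y (Rxy \to \exists z (Rxz \wedge Rzy)) — i.e. density.
A: fails — R12 but no z with R1z and Rz2.
B: satisfies the condition.
C: fails — Rwv but no z with Rwz and Rzv.
D: satisfies the condition.
E: fails — Rab but no z with Raz and Rzb.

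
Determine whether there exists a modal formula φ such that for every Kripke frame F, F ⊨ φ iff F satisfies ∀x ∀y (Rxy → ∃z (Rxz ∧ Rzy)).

Yes: it is density, defined by the C4 schema □□q → □q.
Suppose □□q→□q is valid. Take Rxy and set V(q)={w : xR²w}. Then □□q at x, so □q at x, so q at y, i.e. ∃z(Rxz∧Rzy).

Yes, by □□q → □q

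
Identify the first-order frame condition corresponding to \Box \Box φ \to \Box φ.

density

This is the C4 axiom.
Its frame correspondent is density — \forall x \forall y (Rxy \to \exists z (Rxz \wedge Rzy)).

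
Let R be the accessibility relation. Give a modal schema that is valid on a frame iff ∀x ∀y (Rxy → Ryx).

The condition is symmetry. The B schema s → □◇s defines it.
Suppose s→□◇s is valid. Take Rxy and set V(s)={x}. Then s at x, so □◇s at x, so ◇s at y, so some z with Ryz has s; z=x, i.e. Ryx.

s → □◇s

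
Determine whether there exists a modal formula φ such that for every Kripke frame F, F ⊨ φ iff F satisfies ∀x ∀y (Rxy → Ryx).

The condition is symmetry. A defining modal formula is p → □◇p.
Suppose p→□◇p is valid. Take Rxy and set V(p)={x}. Then p at x, so □◇p at x, so ◇p at y, so some z with Ryz has p; z=x, i.e. Ryx.

Yes, by p → □◇p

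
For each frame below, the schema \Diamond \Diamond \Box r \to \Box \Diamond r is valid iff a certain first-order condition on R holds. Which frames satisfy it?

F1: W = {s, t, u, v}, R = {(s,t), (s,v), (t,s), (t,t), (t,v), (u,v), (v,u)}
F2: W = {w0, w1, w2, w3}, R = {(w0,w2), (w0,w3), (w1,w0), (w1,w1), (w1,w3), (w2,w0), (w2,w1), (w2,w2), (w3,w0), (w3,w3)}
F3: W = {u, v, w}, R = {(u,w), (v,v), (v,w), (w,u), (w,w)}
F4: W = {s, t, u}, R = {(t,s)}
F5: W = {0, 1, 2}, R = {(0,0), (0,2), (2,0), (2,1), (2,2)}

Frame correspondent (Sahlqvist): \forall x \forall y \forall z ((x R^2 y \wedge xRz) \to \exists w (yRw \wedge zRw)) — i.e. a generalized confluence (Geach) condition.
F1: fails — sR²s, sRv but no w with sRw and vRw.
F2: condition met.
F3: condition met.
F4: condition met.
F5: fails — 0R²1, 0R0 but no w with 1Rw and 0Rw.

F2, F3, F4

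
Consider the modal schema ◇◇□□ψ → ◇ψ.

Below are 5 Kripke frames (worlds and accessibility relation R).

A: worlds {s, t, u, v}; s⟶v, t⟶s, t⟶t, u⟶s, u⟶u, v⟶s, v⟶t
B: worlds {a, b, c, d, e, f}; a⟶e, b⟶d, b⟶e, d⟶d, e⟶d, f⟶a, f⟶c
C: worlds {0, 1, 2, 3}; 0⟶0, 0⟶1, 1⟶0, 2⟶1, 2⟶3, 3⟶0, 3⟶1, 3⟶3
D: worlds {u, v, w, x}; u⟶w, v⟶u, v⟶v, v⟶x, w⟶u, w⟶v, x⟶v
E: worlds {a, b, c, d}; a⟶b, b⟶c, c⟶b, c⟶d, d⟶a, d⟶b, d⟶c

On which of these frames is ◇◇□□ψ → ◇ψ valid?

This is the axiom for a generalized confluence (Geach) condition; its first-order frame correspondent is ∀x ∀y (xR²y → ∃w (yR²w ∧ xRw)).
A: fails — sR²s but no w with sR²w and sRw.
B: fails — aR²d but no w with dR²w and aRw.
C: ✓.
D: fails — uR²u but no t with uR²t and uRt.
E: fails — bR²b but no w with bR²w and bRw.

C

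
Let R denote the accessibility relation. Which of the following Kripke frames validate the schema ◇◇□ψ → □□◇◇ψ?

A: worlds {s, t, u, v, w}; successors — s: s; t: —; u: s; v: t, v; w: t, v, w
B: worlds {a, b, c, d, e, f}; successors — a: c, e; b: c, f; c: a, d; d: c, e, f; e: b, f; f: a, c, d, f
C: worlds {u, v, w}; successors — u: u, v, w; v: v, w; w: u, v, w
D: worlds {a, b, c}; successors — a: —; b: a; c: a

The schema corresponds to a generalized confluence (Geach) condition: ∀x ∀y ∀z ((xR²y ∧ xR²z) → ∃w (yRw ∧ zR²w)).
A: fails — vR²t, vR²t but no w* with tRw* and tR²w*.
B: fails — aR²a, aR²a but no w with aRw and aR²w.
C: holds.
D: holds.

C, D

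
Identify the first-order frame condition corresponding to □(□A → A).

shift-reflexivity

Suppose □(□A→A) is valid. Take Rxy and set V(A)={w : Ryw}. Then at y, □A holds; since □(□A→A) at x, □A→A at y, so A at y, i.e. Ryy.
The converse is a direct semantic check.
So the correspondent is shift-reflexivity.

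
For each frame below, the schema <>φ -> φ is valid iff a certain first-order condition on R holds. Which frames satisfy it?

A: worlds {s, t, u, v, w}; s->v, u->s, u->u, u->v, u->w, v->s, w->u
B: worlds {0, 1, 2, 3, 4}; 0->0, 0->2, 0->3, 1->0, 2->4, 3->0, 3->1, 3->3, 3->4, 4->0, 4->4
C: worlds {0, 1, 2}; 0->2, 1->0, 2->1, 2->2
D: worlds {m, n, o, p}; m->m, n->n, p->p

D

This is the axiom for a generalized confluence (Geach) condition; its first-order frame correspondent is forall x forall y (xRy -> exists w (y = w & x = w)).
A: fails — sRv but v ≠ s.
B: fails — 0R2 but 2 ≠ 0.
C: fails — 0R2 but 2 ≠ 0.
D: ✓.
Valid on: D.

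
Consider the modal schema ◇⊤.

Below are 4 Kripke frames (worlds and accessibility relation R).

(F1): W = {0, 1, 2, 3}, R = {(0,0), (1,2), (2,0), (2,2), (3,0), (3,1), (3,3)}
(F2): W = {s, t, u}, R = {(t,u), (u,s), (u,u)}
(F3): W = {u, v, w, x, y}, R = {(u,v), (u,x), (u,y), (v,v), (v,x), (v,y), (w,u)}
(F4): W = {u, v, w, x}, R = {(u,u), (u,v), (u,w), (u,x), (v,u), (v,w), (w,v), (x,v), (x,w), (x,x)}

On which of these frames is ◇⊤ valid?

The schema corresponds to seriality: ∀x ∃y Rxy.
(F1): holds.
(F2): fails — world s has no successor.
(F3): fails — world x has no successor.
(F4): holds.

(F1), (F4)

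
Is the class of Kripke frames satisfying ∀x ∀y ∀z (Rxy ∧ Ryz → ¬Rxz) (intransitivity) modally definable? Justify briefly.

No — not modally definable

If a class were modally definable it would be closed under surjective bounded morphisms (Goldblatt–Thomason).
The 7-cycle (worlds w0,w1,w2,w3,w4,w5,w6 with w0→w1→w2→w3→w4→w5→w6→w0) is intransitive. Mapping every world to a single reflexive point • is a surjective bounded morphism; the reflexive point is not intransitive (R••∧R•• but R••).
So no modal formula (or set of formulas) defines exactly the intransitive frames.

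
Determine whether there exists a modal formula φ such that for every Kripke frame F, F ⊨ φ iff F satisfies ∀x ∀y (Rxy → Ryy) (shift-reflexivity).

Yes — defined by □(□r → r)

The condition is shift-reflexivity. A defining modal formula is □(□r → r).
Suppose □(□r→r) is valid. Take Rxy and set V(r)={w : Ryw}. Then at y, □r holds; since □(□r→r) at x, □r→r at y, so r at y, i.e. Ryy.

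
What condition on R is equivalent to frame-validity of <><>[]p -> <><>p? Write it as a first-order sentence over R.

forall x forall y (x R^2 y -> exists w (yRw & x R^2 w))

This is a Sahlqvist (Geach-type) schema ◇^2□^1p → □^0◇^2p.
Minimal-valuation argument: fix x; take any y with xR^2y and any z with xR^0z. Set V(p) to the set of worlds R-reachable from y in exactly 1 step. Then □^1p holds at y, so the antecedent holds at x; validity forces ◇^2p at z, giving a w with zR^2w and yR^1w.
First-order correspondent: forall x forall y (x R^2 y -> exists w (yRw & x R^2 w)).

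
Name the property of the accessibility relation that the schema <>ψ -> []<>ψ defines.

This is the 5 axiom.
It corresponds to the Euclidean property: forall x forall y forall z (Rxy & Rxz -> Ryz).

the Euclidean property: forall x forall y forall z (Rxy & Rxz -> Ryz)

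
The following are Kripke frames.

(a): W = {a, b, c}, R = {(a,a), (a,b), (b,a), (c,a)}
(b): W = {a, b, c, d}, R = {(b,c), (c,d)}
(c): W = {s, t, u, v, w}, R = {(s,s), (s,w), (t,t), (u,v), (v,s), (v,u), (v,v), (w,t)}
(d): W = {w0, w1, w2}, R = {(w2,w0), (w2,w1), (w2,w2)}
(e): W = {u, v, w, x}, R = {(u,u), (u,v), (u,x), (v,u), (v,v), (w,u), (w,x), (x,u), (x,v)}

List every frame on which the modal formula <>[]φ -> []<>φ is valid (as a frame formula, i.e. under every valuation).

Frame correspondent (Sahlqvist): forall x forall y forall z (Rxy & Rxz -> exists w (Ryw & Rzw)) — i.e. convergence.
(a): satisfies the condition.
(b): fails — Rcd and Rcd but d and d have no common successor.
(c): fails — Rsw and Rss but w and s have no common successor.
(d): fails — Rw2w2 and Rw2w0 but w2 and w0 have no common successor.
(e): satisfies the condition.
Valid on: (a), (e).

(a), (e)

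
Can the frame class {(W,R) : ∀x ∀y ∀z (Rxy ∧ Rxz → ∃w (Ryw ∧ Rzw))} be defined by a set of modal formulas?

Yes — defined by ◇□q → □◇q

The condition is convergence. A defining modal formula is ◇□q → □◇q.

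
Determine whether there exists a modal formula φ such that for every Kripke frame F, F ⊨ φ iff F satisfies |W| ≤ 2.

No

Any modally definable frame class is closed under disjoint unions.
Any modal formula valid on each of 3 disjoint one-world frames is valid on their disjoint union (validity is preserved under disjoint unions). Each one-world frame has |W|=1≤2, but the union has |W|=3.
Hence having at most 2 worlds is not modally definable.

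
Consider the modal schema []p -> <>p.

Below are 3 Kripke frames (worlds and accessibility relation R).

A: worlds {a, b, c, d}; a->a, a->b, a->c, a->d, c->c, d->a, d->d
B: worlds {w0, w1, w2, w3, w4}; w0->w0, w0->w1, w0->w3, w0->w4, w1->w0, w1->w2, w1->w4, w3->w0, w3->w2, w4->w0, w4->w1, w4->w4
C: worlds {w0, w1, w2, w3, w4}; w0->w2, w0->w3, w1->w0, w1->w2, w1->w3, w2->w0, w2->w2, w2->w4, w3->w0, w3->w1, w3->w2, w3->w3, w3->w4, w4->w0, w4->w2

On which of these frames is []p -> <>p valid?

Frame correspondent (Sahlqvist): forall x exists y Rxy — i.e. seriality.
A: fails — world b has no successor.
B: fails — world w2 has no successor.
C: ✓.
Valid on: C.

C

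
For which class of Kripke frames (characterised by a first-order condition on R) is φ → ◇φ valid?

Replacing φ by ¬φ and contraposing gives the equivalent schema □φ → φ.
Suppose □φ→φ is valid. At any x set V(φ)={w : Rxw}. Then □φ holds at x, so φ holds at x, i.e. Rxx.
The converse is a direct semantic check.
Frame condition: ∀x Rxx.

reflexivity: ∀x Rxx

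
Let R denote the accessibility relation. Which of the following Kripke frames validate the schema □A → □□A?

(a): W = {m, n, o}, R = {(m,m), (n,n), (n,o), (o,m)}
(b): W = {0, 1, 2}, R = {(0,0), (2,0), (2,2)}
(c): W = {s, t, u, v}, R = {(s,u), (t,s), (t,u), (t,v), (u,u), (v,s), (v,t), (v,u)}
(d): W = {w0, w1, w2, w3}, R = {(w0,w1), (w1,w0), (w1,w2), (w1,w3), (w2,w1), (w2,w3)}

(b)

This is the axiom for transitivity; its first-order frame correspondent is ∀x ∀y ∀z (Rxy ∧ Ryz → Rxz).
(a): fails — Rno and Rom but not Rnm.
(b): holds.
(c): fails — Rtv and Rvt but not Rtt.
(d): fails — Rw1w2 and Rw2w1 but not Rw1w1.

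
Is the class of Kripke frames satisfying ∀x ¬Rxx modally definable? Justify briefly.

Not definable by any modal formula

If a class were modally definable it would be closed under surjective bounded morphisms (Goldblatt–Thomason).
The 4-cycle (worlds 0,1,2,3 with 0→1→2→3→0) is irreflexive, and the map sending every world to a single reflexive point • is a surjective bounded morphism (forth: every edge maps to (•,•); back: every world has a successor). So any modal formula valid on the 4-cycle is also valid on the reflexive point, which is not irreflexive.
So the class is not modally definable.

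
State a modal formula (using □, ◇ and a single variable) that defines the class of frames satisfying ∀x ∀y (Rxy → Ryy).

□(□s → s)

This is shift-reflexivity; the standard corresponding axiom is T□: □(□s → s).
Suppose □(□s→s) is valid. Take Rxy and set V(s)={w : Ryw}. Then at y, □s holds; since □(□s→s) at x, □s→s at y, so s at y, i.e. Ryy.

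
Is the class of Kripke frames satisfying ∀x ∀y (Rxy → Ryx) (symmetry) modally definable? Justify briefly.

The condition is symmetry. A defining modal formula is q → □◇q.
Suppose q→□◇q is valid. Take Rxy and set V(q)={x}. Then q at x, so □◇q at x, so ◇q at y, so some z with Ryz has q; z=x, i.e. Ryx.

Definable; q → □◇q defines it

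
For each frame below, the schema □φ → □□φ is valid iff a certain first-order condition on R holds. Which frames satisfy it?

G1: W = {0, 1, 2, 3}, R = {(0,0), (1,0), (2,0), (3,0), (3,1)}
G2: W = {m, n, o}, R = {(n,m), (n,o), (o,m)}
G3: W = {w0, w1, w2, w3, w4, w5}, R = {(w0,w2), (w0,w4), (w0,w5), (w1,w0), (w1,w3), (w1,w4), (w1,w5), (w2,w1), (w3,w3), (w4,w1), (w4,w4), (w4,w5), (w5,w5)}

This is the axiom for transitivity; its first-order frame correspondent is ∀x ∀y ∀z (Rxy ∧ Ryz → Rxz).
G1: holds.
G2: holds.
G3: fails — Rw1w0 and Rw0w2 but not Rw1w2.
Valid on: G1, G2.

G1, G2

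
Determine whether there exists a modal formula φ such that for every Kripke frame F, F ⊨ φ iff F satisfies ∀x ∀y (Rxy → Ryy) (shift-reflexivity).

Yes — defined by □(□q → q)

Yes: it is shift-reflexivity, defined by the T□ schema □(□q → q).
Suppose □(□q→q) is valid. Take Rxy and set V(q)={w : Ryw}. Then at y, □q holds; since □(□q→q) at x, □q→q at y, so q at y, i.e. Ryy.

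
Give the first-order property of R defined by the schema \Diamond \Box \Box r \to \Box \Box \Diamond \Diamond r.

\forall x \forall y \forall z ((xRy \wedge x R^2 z) \to \exists w (y R^2 w \wedge z R^2 w))

This is a Sahlqvist (Geach-type) schema ◇^1□^2r → □^2◇^2r.
Minimal-valuation argument: fix x; take any y with xR^1y and any z with xR^2z. Set V(r) to the set of worlds R-reachable from y in exactly 2 steps. Then □^2r holds at y, so the antecedent holds at x; validity forces ◇^2r at z, giving a w with zR^2w and yR^2w.
First-order correspondent: \forall x \forall y \forall z ((xRy \wedge x R^2 z) \to \exists w (y R^2 w \wedge z R^2 w)).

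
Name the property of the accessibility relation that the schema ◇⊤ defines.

seriality: ∀x ∃y Rxy

◇⊤ holds at w iff w has a successor, so frame-validity of ◇⊤ is exactly seriality. Equivalently via □φ → ◇φ:
Suppose □φ→◇φ is valid. At any x set V(φ)=W. Then □φ at x, so ◇φ at x, so x has a successor.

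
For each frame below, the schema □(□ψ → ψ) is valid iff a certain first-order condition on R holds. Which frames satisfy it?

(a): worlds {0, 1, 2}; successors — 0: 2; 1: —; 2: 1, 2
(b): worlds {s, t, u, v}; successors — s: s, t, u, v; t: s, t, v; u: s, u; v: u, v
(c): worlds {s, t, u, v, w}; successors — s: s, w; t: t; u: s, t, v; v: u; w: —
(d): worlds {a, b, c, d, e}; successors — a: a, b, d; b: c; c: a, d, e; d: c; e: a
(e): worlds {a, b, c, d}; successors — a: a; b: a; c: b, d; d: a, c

(b)

The schema corresponds to shift-reflexivity: ∀x ∀y (Rxy → Ryy).
(a): fails — R21 but not R11.
(b): holds.
(c): fails — Ruv but not Rvv.
(d): fails — Rbc but not Rcc.
(e): fails — Rcd but not Rdd.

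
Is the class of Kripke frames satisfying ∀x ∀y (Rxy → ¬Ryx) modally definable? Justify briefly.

Not modally definable

Any modally definable frame class is closed under surjective bounded morphisms.
The 4-cycle (worlds w0,w1,w2,w3 with w0→w1→w2→w3→w0) is asymmetric. Mapping every world to a single reflexive point • is a surjective bounded morphism, and the reflexive point is not asymmetric (R•• but asymmetry requires ¬R••).
So the class is not modally definable.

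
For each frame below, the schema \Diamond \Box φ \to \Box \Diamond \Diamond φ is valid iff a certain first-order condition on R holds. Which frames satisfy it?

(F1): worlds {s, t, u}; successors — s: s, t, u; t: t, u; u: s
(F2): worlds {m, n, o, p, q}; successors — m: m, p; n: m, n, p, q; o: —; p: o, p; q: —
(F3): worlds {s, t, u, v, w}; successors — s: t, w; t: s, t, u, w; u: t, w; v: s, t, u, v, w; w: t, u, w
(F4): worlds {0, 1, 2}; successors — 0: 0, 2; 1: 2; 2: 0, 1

(F1), (F3)

This is the axiom for a generalized confluence (Geach) condition; its first-order frame correspondent is \forall x \forall y \forall z ((xRy \wedge xRz) \to \exists w (yRw \wedge z R^2 w)).
(F1): condition met.
(F2): fails — nRm, nRq but no w with mRw and qR²w.
(F3): condition met.
(F4): fails — 2R1, 2R1 but no w with 1Rw and 1R²w.
Valid on: (F1), (F3).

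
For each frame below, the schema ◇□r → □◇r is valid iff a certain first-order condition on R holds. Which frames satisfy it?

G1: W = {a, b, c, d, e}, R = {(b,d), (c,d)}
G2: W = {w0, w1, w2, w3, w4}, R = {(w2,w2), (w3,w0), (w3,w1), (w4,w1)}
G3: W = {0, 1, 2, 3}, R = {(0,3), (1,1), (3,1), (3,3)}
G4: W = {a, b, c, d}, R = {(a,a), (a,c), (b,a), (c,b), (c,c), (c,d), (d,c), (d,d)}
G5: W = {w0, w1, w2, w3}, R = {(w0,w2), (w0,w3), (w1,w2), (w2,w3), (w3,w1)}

This is the axiom for convergence; its first-order frame correspondent is ∀x ∀y ∀z (Rxy ∧ Rxz → ∃w (Ryw ∧ Rzw)).
G1: fails — Rbd and Rbd but d and d have no common successor.
G2: fails — Rw3w1 and Rw3w1 but w1 and w1 have no common successor.
G3: ✓.
G4: fails — Rcc and Rcb but c and b have no common successor.
G5: fails — Rw0w2 and Rw0w3 but w2 and w3 have no common successor.

G3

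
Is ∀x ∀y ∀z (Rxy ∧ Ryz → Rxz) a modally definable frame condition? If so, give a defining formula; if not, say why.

This is a Sahlqvist condition; the 4 axiom □q → □□q defines it.

Yes — defined by □q → □□q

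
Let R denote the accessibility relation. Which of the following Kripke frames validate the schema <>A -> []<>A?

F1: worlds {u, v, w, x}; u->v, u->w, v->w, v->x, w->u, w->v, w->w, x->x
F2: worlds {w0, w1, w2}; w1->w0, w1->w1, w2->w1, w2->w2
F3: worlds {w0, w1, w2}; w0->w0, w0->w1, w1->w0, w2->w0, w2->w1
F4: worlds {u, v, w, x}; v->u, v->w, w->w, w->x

none

Frame correspondent (Sahlqvist): forall x forall y forall z (Rxy & Rxz -> Ryz) — i.e. the Euclidean property.
F1: fails — Ruv and Ruv but not Rvv.
F2: fails — Rw1w0 and Rw1w1 but not Rw0w1.
F3: fails — Rw0w1 and Rw0w1 but not Rw1w1.
F4: fails — Rvu and Rvu but not Ruu.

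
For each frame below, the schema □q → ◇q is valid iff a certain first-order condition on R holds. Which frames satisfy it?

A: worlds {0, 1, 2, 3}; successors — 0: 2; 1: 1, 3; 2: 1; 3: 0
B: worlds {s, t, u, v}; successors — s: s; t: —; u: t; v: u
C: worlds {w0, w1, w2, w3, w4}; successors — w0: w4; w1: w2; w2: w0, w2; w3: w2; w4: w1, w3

Frame correspondent (Sahlqvist): ∀x ∃y Rxy — i.e. seriality.
A: satisfies the condition.
B: fails — world t has no successor.
C: satisfies the condition.

A, C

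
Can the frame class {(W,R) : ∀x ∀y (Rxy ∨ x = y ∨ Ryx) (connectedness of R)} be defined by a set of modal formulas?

Not definable by any modal formula

If a class were modally definable it would be closed under disjoint unions (Goldblatt–Thomason).
Take 3 disjoint single-world reflexive frames: each is trivially connected, but their disjoint union has 3 worlds with no edge between distinct components, so it is not connected.
So no modal formula (or set of formulas) defines exactly the connected frames.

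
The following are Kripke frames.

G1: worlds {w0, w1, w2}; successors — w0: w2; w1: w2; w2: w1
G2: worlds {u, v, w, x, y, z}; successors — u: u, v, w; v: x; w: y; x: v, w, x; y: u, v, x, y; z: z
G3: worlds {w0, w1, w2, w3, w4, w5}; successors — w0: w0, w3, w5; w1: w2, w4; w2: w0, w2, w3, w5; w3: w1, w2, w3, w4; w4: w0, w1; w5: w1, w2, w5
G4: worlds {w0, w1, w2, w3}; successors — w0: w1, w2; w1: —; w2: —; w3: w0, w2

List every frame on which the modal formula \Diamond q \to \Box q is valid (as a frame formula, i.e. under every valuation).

This is the axiom for partial functionality; its first-order frame correspondent is \forall x \forall y \forall z (Rxy \wedge Rxz \to y = z).
G1: holds.
G2: fails — u sees both u and v.
G3: fails — w0 sees both w0 and w3.
G4: fails — w0 sees both w1 and w2.
Valid on: G1.

G1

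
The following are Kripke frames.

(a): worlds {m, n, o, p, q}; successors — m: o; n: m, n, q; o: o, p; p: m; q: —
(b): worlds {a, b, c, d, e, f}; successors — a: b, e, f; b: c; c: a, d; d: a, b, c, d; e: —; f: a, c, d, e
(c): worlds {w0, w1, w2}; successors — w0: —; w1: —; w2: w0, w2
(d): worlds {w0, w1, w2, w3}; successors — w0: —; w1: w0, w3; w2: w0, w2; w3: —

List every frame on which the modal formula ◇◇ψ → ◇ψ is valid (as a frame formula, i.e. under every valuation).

The schema corresponds to transitivity: ∀x ∀y ∀z (Rxy ∧ Ryz → Rxz).
(a): fails — Rop and Rpm but not Rom.
(b): fails — Rbc and Rcd but not Rbd.
(c): satisfies the condition.
(d): satisfies the condition.
Valid on: (c), (d).

(c), (d)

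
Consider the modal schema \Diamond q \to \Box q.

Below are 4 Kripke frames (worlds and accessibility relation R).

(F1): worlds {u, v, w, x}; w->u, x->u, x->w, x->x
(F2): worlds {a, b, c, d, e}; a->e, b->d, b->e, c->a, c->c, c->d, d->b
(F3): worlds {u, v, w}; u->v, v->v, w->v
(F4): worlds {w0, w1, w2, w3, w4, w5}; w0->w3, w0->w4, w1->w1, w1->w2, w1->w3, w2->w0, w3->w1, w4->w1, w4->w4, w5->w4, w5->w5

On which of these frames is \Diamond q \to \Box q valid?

(F3)

The schema corresponds to partial functionality: \forall x \forall y \forall z (Rxy \wedge Rxz \to y = z).
(F1): fails — x sees both u and w.
(F2): fails — b sees both d and e.
(F3): ✓.
(F4): fails — w0 sees both w3 and w4.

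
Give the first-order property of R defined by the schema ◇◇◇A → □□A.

∀x ∀y ∀z ((xR³y ∧ xR²z) → ∃w (y = w ∧ z = w))

This is a Sahlqvist (Geach-type) schema ◇^3□^0A → □^2◇^0A.
Minimal-valuation argument: fix x; take any y with xR^3y and any z with xR^2z. Set V(A) to the set of worlds R-reachable from y in exactly 0 steps. Then □^0A holds at y, so the antecedent holds at x; validity forces ◇^0A at z, giving a w with zR^0w and yR^0w.
First-order correspondent: ∀x ∀y ∀z ((xR³y ∧ xR²z) → ∃w (y = w ∧ z = w)).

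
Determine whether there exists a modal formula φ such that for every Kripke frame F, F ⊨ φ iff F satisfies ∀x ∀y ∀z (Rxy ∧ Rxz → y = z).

This is a Sahlqvist condition; the CD axiom ◇q → □q defines it.
Suppose ◇q→□q is valid. Take Rxy, Rxz and set V(q)={y}. Then ◇q at x, so □q at x, so q at z, i.e. z=y.

Definable; ◇q → □q defines it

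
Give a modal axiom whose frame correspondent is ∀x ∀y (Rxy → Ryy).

This is shift-reflexivity; the standard corresponding axiom is T□: □(□q → q).
Suppose □(□q→q) is valid. Take Rxy and set V(q)={w : Ryw}. Then at y, □q holds; since □(□q→q) at x, □q→q at y, so q at y, i.e. Ryy.

□(□q → q)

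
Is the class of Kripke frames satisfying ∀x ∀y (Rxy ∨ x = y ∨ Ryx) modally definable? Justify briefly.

No

Any modally definable frame class is closed under disjoint unions.
Take 4 disjoint single-world reflexive frames: each is trivially connected, but their disjoint union has 4 worlds with no edge between distinct components, so it is not connected.
So the class is not modally definable.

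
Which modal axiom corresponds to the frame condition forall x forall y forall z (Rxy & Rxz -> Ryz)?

◇p → □◇p

The condition is the Euclidean property. The 5 schema ◇p → □◇p defines it.
Suppose ◇p→□◇p is valid. Take Rxy, Rxz and set V(p)={y}. Then ◇p at x, so □◇p at x, so ◇p at z, so some w with Rzw has p; w=y, i.e. Rzy. By symmetry of the argument, Ryz.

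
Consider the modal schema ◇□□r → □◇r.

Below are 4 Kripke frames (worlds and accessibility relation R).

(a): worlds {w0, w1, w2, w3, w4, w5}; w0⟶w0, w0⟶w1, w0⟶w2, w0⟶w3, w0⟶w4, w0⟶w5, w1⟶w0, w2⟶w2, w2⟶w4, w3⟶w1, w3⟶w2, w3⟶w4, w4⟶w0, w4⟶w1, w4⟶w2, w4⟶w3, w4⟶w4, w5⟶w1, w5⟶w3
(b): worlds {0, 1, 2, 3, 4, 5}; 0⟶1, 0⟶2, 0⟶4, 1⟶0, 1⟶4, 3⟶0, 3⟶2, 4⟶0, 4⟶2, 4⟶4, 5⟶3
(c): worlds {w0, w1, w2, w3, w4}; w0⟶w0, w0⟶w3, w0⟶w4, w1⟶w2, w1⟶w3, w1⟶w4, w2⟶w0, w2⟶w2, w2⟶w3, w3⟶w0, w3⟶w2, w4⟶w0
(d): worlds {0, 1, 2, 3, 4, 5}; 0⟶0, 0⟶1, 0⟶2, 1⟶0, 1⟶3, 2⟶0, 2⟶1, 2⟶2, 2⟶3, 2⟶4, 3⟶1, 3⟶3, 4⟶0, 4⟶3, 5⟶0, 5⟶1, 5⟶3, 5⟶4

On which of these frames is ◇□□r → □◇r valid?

(a), (c), (d)

The schema corresponds to a generalized confluence (Geach) condition: ∀x ∀y ∀z ((xRy ∧ xRz) → ∃w (yR²w ∧ zRw)).
(a): satisfies the condition.
(b): fails — 0R1, 0R2 but no w with 1R²w and 2Rw.
(c): satisfies the condition.
(d): satisfies the condition.
Valid on: (a), (c), (d).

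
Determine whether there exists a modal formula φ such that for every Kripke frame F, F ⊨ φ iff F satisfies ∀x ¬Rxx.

No — not modally definable

Modal frame validity is preserved under surjective bounded morphisms.
The 4-cycle (worlds 0,1,2,3 with 0→1→2→3→0) is irreflexive, and the map sending every world to a single reflexive point • is a surjective bounded morphism (forth: every edge maps to (•,•); back: every world has a successor). So any modal formula valid on the 4-cycle is also valid on the reflexive point, which is not irreflexive.
So the class is not modally definable.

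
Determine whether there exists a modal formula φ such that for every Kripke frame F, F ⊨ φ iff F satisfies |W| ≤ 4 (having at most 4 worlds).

Any modally definable frame class is closed under disjoint unions.
Any modal formula valid on each of 5 disjoint one-world frames is valid on their disjoint union (validity is preserved under disjoint unions). Each one-world frame has |W|=1≤4, but the union has |W|=5.
So no modal formula (or set of formulas) defines exactly the |W|≤4 frames.

Not definable by any modal formula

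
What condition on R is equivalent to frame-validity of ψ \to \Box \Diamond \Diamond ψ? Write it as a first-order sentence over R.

\forall x \forall z (xRz \to \exists w (x = w \wedge z R^2 w))

This is a Sahlqvist (Geach-type) schema ◇^0□^0ψ → □^1◇^2ψ.
First-order correspondent: \forall x \forall z (xRz \to \exists w (x = w \wedge z R^2 w)).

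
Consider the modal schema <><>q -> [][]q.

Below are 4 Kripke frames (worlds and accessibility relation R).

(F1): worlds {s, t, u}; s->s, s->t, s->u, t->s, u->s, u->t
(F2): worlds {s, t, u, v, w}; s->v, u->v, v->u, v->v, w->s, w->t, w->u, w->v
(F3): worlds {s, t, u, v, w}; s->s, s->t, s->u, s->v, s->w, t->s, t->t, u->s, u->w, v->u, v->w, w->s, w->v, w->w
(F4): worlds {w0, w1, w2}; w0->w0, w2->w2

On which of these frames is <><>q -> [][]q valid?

(F4)

Frame correspondent (Sahlqvist): forall x forall y forall z ((x R^2 y & x R^2 z) -> exists w (y = w & z = w)) — i.e. a generalized confluence (Geach) condition.
(F1): fails — sR²s, sR²t but s ≠ t.
(F2): fails — sR²u, sR²v but u ≠ v.
(F3): fails — sR²s, sR²t but s ≠ t.
(F4): holds.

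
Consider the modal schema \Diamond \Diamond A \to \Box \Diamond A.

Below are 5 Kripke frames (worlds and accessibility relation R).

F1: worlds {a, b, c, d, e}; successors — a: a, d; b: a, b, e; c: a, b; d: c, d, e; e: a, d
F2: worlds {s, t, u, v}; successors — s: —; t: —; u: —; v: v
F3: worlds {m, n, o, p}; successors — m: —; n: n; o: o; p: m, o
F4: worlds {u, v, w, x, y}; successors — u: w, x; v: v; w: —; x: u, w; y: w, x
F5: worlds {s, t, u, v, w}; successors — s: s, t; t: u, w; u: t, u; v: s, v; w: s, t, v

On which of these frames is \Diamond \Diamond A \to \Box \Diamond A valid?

F2

The schema corresponds to a generalized confluence (Geach) condition: \forall x \forall y \forall z ((x R^2 y \wedge xRz) \to \exists w (y = w \wedge zRw)).
F1: fails — aR²a, aRd but no w with a=w and dRw.
F2: holds.
F3: fails — pR²o, pRm but no w with o=w and mRw.
F4: fails — uR²u, uRw but no t with u=t and wRt.
F5: fails — sR²s, sRt but no w* with s=w* and tRw*.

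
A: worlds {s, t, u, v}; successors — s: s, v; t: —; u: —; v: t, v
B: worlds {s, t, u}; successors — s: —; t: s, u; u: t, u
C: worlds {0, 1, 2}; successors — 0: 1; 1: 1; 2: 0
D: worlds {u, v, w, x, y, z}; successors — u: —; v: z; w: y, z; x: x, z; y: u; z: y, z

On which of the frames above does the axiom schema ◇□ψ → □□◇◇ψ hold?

Frame correspondent (Sahlqvist): ∀x ∀y ∀z ((xRy ∧ xR²z) → ∃w (yRw ∧ zR²w)) — i.e. a generalized confluence (Geach) condition.
A: fails — sRs, sR²t but no w with sRw and tR²w.
B: fails — tRs, tR²t but no w with sRw and tR²w.
C: ✓.
D: fails — vRz, vR²y but no t with zRt and yR²t.
Valid on: C.

C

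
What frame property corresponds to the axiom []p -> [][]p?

Suppose □p→□□p is valid. Take Rxy, Ryz and set V(p)={w : Rxw}. Then □p at x, so □□p at x, so □p at y, so p at z, i.e. Rxz.

transitivity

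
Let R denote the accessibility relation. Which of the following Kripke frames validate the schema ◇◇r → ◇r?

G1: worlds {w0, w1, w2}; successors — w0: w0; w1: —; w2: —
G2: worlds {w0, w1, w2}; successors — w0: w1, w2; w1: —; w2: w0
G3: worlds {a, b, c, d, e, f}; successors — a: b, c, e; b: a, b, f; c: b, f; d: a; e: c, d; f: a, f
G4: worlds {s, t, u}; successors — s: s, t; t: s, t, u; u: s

The schema corresponds to transitivity: ∀x ∀y ∀z (Rxy ∧ Ryz → Rxz).
G1: holds.
G2: fails — Rw2w0 and Rw0w1 but not Rw2w1.
G3: fails — Rcf and Rfa but not Rca.
G4: fails — Rus and Rst but not Rut.
Valid on: G1.

G1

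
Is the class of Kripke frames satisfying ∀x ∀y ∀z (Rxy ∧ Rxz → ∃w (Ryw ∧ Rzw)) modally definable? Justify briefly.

Yes, by ◇□r → □◇r

Yes: it is convergence, defined by the .2 schema ◇□r → □◇r.
Suppose ◇□r→□◇r is valid. Take Rxy, Rxz and set V(r)={w : Ryw}. Then □r at y so ◇□r at x, so □◇r at x, so ◇r at z, giving w with Rzw and Ryw.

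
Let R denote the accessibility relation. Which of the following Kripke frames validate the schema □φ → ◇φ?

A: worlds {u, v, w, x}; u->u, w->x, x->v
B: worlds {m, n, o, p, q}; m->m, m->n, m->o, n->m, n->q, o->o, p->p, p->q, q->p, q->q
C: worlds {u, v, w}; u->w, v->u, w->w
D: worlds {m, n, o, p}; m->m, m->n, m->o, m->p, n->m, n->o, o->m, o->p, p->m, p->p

The schema corresponds to seriality: ∀x ∃y Rxy.
A: fails — world v has no successor.
B: condition met.
C: condition met.
D: condition met.

B, C, D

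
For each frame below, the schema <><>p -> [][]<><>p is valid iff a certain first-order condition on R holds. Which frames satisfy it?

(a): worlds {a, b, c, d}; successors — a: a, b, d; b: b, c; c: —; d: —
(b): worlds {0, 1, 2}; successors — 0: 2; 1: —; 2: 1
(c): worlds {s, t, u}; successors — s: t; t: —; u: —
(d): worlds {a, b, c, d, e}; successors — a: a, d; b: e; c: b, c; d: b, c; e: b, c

This is the axiom for a generalized confluence (Geach) condition; its first-order frame correspondent is forall x forall y forall z ((x R^2 y & x R^2 z) -> exists w (y = w & z R^2 w)).
(a): fails — aR²a, aR²b but no w with a=w and bR²w.
(b): fails — 0R²1, 0R²1 but no w with 1=w and 1R²w.
(c): ✓.
(d): fails — aR²a, aR²b but no w with a=w and bR²w.

(c)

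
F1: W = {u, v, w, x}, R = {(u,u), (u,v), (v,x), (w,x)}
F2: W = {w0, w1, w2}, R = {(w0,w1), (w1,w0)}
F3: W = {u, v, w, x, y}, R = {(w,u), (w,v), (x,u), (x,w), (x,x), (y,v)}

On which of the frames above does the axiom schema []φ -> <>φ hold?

none

The schema corresponds to seriality: forall x exists y Rxy.
F1: fails — world x has no successor.
F2: fails — world w2 has no successor.
F3: fails — world u has no successor.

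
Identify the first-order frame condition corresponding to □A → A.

This is the T axiom.
Its frame correspondent is reflexivity — ∀x Rxx.

Reflexivity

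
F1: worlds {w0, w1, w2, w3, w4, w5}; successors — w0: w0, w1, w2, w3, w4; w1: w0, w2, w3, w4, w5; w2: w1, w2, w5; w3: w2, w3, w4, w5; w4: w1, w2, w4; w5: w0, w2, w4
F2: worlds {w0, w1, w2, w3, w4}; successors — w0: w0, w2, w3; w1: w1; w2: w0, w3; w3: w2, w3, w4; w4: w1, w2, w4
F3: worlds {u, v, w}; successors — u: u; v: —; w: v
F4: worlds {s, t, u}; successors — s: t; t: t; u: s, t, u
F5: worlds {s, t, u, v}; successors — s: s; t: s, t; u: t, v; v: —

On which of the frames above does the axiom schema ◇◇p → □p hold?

F3

Frame correspondent (Sahlqvist): ∀x ∀y ∀z ((xR²y ∧ xRz) → ∃w (y = w ∧ z = w)) — i.e. a generalized confluence (Geach) condition.
F1: fails — w0R²w0, w0Rw1 but w0 ≠ w1.
F2: fails — w0R²w0, w0Rw2 but w0 ≠ w2.
F3: ✓.
F4: fails — uR²s, uRt but s ≠ t.
F5: fails — tR²s, tRt but s ≠ t.
Valid on: F3.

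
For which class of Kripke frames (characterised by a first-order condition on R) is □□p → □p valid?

Suppose □□p→□p is valid. Take Rxy and set V(p)={w : xR²w}. Then □□p at x, so □p at x, so p at y, i.e. ∃z(Rxz∧Rzy).
The converse is a direct semantic check.
Frame condition: ∀x ∀y (Rxy → ∃z (Rxz ∧ Rzy)).

density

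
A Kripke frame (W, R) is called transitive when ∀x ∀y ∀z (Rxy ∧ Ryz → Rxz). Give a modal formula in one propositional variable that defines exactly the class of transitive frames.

□q → □□q

The condition is transitivity. The 4 schema □q → □□q defines it.
Suppose □q→□□q is valid. Take Rxy, Ryz and set V(q)={w : Rxw}. Then □q at x, so □□q at x, so □q at y, so q at z, i.e. Rxz.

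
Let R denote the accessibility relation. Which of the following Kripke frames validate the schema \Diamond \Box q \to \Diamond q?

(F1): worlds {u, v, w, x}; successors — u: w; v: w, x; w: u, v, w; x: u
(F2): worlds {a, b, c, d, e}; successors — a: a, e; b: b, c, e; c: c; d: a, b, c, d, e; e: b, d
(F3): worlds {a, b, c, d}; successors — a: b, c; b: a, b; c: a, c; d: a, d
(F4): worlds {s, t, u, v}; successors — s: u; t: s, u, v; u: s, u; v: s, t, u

(F4)

This is the axiom for a generalized confluence (Geach) condition; its first-order frame correspondent is \forall x \forall y (xRy \to \exists w (yRw \wedge xRw)).
(F1): fails — vRx but no t with xRt and vRt.
(F2): fails — aRe but no w with eRw and aRw.
(F3): fails — dRa but no w with aRw and dRw.
(F4): ✓.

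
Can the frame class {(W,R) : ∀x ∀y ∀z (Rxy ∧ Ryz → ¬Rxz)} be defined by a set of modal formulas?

No

If a class were modally definable it would be closed under surjective bounded morphisms (Goldblatt–Thomason).
The 7-cycle (worlds s,t,u,v,w,x,y with s→t→u→v→w→x→y→s) is intransitive. Mapping every world to a single reflexive point • is a surjective bounded morphism; the reflexive point is not intransitive (R••∧R•• but R••).
So the class is not modally definable.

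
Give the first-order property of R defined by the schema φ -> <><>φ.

forall x exists w (x = w & x R^2 w)

This is a Sahlqvist (Geach-type) schema ◇^0□^0φ → □^0◇^2φ.
First-order correspondent: forall x exists w (x = w & x R^2 w).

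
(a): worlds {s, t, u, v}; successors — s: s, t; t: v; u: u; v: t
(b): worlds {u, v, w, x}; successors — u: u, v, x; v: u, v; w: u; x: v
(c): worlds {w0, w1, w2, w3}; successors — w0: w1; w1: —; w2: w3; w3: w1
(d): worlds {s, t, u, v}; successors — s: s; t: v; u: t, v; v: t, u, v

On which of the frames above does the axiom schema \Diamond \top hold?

This is the axiom for seriality; its first-order frame correspondent is \forall x \exists y Rxy.
(a): holds.
(b): holds.
(c): fails — world w1 has no successor.
(d): holds.
Valid on: (a), (b), (d).

(a), (b), (d)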